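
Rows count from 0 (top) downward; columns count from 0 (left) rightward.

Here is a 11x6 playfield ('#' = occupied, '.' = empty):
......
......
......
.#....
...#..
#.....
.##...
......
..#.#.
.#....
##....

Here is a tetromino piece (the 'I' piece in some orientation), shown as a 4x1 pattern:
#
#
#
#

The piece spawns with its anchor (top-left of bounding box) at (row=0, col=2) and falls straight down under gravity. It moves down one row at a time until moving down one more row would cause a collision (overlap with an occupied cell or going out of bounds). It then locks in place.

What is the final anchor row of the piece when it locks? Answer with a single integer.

Answer: 2

Derivation:
Spawn at (row=0, col=2). Try each row:
  row 0: fits
  row 1: fits
  row 2: fits
  row 3: blocked -> lock at row 2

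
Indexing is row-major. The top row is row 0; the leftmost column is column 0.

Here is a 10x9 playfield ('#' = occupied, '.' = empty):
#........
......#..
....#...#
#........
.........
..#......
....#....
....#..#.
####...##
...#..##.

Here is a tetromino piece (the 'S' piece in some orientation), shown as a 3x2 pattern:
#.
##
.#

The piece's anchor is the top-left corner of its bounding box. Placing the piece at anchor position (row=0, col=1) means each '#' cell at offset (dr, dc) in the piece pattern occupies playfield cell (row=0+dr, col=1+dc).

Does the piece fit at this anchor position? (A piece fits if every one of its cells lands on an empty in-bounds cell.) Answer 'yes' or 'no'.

Check each piece cell at anchor (0, 1):
  offset (0,0) -> (0,1): empty -> OK
  offset (1,0) -> (1,1): empty -> OK
  offset (1,1) -> (1,2): empty -> OK
  offset (2,1) -> (2,2): empty -> OK
All cells valid: yes

Answer: yes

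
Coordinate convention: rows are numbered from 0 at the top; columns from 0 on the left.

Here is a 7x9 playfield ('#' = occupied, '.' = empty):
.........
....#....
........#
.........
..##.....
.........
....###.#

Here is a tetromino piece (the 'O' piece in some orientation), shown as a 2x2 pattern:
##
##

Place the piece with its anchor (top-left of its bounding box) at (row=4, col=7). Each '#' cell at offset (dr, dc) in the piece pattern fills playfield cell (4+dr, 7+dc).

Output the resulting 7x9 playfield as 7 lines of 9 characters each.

Answer: .........
....#....
........#
.........
..##...##
.......##
....###.#

Derivation:
Fill (4+0,7+0) = (4,7)
Fill (4+0,7+1) = (4,8)
Fill (4+1,7+0) = (5,7)
Fill (4+1,7+1) = (5,8)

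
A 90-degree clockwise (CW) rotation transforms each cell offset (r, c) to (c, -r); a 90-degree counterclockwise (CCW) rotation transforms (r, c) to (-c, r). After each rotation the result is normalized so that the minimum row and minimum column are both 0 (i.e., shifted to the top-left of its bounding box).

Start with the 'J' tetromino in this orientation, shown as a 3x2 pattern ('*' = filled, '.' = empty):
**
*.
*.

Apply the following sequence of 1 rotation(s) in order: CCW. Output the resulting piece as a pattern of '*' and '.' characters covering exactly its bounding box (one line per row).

Answer: *..
***

Derivation:
Start:
**
*.
*.
After rotation 1 (CCW):
*..
***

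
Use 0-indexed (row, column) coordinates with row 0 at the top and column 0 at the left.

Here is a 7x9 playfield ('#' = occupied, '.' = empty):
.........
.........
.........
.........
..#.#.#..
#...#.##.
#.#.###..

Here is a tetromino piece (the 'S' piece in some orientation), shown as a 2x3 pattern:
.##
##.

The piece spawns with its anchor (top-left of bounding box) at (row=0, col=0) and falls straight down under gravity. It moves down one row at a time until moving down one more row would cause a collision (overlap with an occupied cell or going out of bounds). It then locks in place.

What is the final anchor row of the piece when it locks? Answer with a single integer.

Answer: 3

Derivation:
Spawn at (row=0, col=0). Try each row:
  row 0: fits
  row 1: fits
  row 2: fits
  row 3: fits
  row 4: blocked -> lock at row 3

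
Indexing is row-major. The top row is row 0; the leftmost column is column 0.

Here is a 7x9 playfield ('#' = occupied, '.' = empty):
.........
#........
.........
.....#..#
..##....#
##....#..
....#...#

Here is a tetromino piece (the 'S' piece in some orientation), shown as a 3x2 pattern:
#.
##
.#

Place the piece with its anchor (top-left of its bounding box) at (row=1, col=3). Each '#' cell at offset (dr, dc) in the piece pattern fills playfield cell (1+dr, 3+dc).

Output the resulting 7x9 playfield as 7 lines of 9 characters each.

Answer: .........
#..#.....
...##....
....##..#
..##....#
##....#..
....#...#

Derivation:
Fill (1+0,3+0) = (1,3)
Fill (1+1,3+0) = (2,3)
Fill (1+1,3+1) = (2,4)
Fill (1+2,3+1) = (3,4)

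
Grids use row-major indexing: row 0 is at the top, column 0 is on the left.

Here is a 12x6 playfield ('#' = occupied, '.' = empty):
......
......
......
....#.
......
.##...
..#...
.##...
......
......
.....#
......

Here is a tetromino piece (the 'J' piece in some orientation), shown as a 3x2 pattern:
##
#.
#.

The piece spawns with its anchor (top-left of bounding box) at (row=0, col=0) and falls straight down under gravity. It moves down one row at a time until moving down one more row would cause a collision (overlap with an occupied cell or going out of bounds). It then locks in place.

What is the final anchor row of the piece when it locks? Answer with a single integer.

Answer: 4

Derivation:
Spawn at (row=0, col=0). Try each row:
  row 0: fits
  row 1: fits
  row 2: fits
  row 3: fits
  row 4: fits
  row 5: blocked -> lock at row 4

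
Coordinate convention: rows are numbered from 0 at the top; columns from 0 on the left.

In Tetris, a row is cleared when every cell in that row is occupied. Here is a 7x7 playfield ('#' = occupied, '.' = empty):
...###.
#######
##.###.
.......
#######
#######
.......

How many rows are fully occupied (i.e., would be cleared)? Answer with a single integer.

Answer: 3

Derivation:
Check each row:
  row 0: 4 empty cells -> not full
  row 1: 0 empty cells -> FULL (clear)
  row 2: 2 empty cells -> not full
  row 3: 7 empty cells -> not full
  row 4: 0 empty cells -> FULL (clear)
  row 5: 0 empty cells -> FULL (clear)
  row 6: 7 empty cells -> not full
Total rows cleared: 3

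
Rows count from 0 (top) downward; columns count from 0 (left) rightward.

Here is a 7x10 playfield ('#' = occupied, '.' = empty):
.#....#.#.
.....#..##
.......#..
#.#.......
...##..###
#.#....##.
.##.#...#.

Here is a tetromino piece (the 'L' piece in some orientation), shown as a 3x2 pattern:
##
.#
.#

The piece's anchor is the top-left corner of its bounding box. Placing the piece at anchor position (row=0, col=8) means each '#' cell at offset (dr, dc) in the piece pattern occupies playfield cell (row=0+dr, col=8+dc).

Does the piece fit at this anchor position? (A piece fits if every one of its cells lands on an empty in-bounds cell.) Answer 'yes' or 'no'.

Check each piece cell at anchor (0, 8):
  offset (0,0) -> (0,8): occupied ('#') -> FAIL
  offset (0,1) -> (0,9): empty -> OK
  offset (1,1) -> (1,9): occupied ('#') -> FAIL
  offset (2,1) -> (2,9): empty -> OK
All cells valid: no

Answer: no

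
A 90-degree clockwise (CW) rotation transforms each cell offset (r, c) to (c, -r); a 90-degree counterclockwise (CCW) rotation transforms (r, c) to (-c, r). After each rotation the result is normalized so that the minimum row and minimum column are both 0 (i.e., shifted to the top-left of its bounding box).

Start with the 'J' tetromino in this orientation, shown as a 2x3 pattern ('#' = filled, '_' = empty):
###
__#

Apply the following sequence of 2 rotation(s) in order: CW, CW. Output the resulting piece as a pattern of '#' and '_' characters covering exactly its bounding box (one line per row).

Start:
###
__#
After rotation 1 (CW):
_#
_#
##
After rotation 2 (CW):
#__
###

Answer: #__
###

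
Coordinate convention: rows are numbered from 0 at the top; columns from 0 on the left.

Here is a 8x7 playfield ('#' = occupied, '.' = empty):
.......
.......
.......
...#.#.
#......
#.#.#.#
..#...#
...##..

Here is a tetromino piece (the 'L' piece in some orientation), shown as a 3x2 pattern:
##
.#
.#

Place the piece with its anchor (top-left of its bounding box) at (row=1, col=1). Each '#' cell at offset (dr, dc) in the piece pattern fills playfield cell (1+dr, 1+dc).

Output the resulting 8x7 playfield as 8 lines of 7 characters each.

Answer: .......
.##....
..#....
..##.#.
#......
#.#.#.#
..#...#
...##..

Derivation:
Fill (1+0,1+0) = (1,1)
Fill (1+0,1+1) = (1,2)
Fill (1+1,1+1) = (2,2)
Fill (1+2,1+1) = (3,2)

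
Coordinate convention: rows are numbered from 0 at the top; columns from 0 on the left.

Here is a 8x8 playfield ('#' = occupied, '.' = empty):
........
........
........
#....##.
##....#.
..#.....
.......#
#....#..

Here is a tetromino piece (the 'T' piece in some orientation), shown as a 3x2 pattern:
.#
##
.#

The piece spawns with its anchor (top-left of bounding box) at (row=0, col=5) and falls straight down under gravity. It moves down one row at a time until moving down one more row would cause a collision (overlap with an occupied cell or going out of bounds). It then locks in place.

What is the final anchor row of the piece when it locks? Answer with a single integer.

Spawn at (row=0, col=5). Try each row:
  row 0: fits
  row 1: blocked -> lock at row 0

Answer: 0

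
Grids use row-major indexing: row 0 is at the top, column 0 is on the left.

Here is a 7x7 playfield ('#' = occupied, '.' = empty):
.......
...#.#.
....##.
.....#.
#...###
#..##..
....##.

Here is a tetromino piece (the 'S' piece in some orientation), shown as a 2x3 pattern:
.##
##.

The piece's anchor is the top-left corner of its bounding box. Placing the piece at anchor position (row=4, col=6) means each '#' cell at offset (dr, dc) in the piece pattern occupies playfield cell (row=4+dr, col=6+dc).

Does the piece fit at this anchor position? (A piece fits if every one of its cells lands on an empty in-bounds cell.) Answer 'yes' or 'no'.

Answer: no

Derivation:
Check each piece cell at anchor (4, 6):
  offset (0,1) -> (4,7): out of bounds -> FAIL
  offset (0,2) -> (4,8): out of bounds -> FAIL
  offset (1,0) -> (5,6): empty -> OK
  offset (1,1) -> (5,7): out of bounds -> FAIL
All cells valid: no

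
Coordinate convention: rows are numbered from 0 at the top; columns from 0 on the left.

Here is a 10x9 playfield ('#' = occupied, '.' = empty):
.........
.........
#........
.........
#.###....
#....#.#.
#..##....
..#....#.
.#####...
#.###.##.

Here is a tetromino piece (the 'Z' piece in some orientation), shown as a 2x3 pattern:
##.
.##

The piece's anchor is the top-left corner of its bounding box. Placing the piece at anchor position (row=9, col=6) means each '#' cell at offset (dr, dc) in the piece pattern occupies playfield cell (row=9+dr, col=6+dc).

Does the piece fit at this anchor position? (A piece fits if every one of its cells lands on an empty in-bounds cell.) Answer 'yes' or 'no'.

Answer: no

Derivation:
Check each piece cell at anchor (9, 6):
  offset (0,0) -> (9,6): occupied ('#') -> FAIL
  offset (0,1) -> (9,7): occupied ('#') -> FAIL
  offset (1,1) -> (10,7): out of bounds -> FAIL
  offset (1,2) -> (10,8): out of bounds -> FAIL
All cells valid: no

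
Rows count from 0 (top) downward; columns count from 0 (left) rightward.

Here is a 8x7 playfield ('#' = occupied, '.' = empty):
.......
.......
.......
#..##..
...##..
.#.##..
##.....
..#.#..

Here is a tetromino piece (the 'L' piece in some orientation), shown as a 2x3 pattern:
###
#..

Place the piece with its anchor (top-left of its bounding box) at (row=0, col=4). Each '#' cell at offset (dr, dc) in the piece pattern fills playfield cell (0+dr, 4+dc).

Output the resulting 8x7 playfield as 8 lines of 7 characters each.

Answer: ....###
....#..
.......
#..##..
...##..
.#.##..
##.....
..#.#..

Derivation:
Fill (0+0,4+0) = (0,4)
Fill (0+0,4+1) = (0,5)
Fill (0+0,4+2) = (0,6)
Fill (0+1,4+0) = (1,4)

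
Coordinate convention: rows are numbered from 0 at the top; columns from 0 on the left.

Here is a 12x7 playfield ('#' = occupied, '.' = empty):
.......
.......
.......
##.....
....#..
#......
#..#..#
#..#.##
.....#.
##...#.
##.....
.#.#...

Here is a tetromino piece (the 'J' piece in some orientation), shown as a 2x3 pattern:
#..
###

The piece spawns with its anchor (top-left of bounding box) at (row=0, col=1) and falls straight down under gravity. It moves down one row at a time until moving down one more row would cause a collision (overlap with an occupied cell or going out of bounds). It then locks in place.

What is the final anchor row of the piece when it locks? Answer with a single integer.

Spawn at (row=0, col=1). Try each row:
  row 0: fits
  row 1: fits
  row 2: blocked -> lock at row 1

Answer: 1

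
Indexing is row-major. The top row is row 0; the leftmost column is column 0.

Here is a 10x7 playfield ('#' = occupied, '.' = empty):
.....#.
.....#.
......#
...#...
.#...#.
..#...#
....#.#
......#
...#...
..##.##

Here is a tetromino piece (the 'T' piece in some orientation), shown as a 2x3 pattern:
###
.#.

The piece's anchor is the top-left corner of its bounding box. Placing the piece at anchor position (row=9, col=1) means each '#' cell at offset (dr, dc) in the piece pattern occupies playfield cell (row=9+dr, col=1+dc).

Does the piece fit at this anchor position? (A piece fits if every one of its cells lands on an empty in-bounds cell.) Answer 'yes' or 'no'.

Check each piece cell at anchor (9, 1):
  offset (0,0) -> (9,1): empty -> OK
  offset (0,1) -> (9,2): occupied ('#') -> FAIL
  offset (0,2) -> (9,3): occupied ('#') -> FAIL
  offset (1,1) -> (10,2): out of bounds -> FAIL
All cells valid: no

Answer: no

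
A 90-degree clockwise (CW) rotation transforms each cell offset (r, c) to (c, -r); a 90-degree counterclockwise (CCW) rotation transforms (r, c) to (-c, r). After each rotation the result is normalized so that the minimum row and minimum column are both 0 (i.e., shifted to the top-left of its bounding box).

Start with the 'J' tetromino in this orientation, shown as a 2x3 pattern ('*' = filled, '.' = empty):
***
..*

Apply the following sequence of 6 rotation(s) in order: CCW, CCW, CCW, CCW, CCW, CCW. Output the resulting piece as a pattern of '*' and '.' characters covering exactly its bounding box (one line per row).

Start:
***
..*
After rotation 1 (CCW):
**
*.
*.
After rotation 2 (CCW):
*..
***
After rotation 3 (CCW):
.*
.*
**
After rotation 4 (CCW):
***
..*
After rotation 5 (CCW):
**
*.
*.
After rotation 6 (CCW):
*..
***

Answer: *..
***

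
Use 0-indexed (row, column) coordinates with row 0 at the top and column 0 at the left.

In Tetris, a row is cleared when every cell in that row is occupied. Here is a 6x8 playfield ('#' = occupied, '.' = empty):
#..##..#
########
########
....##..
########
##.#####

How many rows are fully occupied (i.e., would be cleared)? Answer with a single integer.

Answer: 3

Derivation:
Check each row:
  row 0: 4 empty cells -> not full
  row 1: 0 empty cells -> FULL (clear)
  row 2: 0 empty cells -> FULL (clear)
  row 3: 6 empty cells -> not full
  row 4: 0 empty cells -> FULL (clear)
  row 5: 1 empty cell -> not full
Total rows cleared: 3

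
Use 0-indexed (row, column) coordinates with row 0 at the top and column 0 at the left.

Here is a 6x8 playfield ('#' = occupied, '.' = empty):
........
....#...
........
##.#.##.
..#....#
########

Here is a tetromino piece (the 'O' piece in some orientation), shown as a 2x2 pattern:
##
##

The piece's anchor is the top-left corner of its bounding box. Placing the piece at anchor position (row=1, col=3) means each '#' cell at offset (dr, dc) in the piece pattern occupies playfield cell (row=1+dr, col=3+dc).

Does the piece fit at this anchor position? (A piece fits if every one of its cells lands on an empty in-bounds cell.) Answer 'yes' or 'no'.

Check each piece cell at anchor (1, 3):
  offset (0,0) -> (1,3): empty -> OK
  offset (0,1) -> (1,4): occupied ('#') -> FAIL
  offset (1,0) -> (2,3): empty -> OK
  offset (1,1) -> (2,4): empty -> OK
All cells valid: no

Answer: no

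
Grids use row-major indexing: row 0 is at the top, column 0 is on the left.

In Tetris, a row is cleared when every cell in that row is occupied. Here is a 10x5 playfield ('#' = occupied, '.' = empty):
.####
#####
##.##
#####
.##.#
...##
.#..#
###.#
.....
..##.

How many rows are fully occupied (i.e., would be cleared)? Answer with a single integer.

Answer: 2

Derivation:
Check each row:
  row 0: 1 empty cell -> not full
  row 1: 0 empty cells -> FULL (clear)
  row 2: 1 empty cell -> not full
  row 3: 0 empty cells -> FULL (clear)
  row 4: 2 empty cells -> not full
  row 5: 3 empty cells -> not full
  row 6: 3 empty cells -> not full
  row 7: 1 empty cell -> not full
  row 8: 5 empty cells -> not full
  row 9: 3 empty cells -> not full
Total rows cleared: 2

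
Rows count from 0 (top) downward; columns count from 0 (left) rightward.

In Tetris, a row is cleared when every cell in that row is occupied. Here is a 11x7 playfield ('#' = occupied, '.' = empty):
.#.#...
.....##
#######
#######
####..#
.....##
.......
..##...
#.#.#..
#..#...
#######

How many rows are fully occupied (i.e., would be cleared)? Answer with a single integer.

Check each row:
  row 0: 5 empty cells -> not full
  row 1: 5 empty cells -> not full
  row 2: 0 empty cells -> FULL (clear)
  row 3: 0 empty cells -> FULL (clear)
  row 4: 2 empty cells -> not full
  row 5: 5 empty cells -> not full
  row 6: 7 empty cells -> not full
  row 7: 5 empty cells -> not full
  row 8: 4 empty cells -> not full
  row 9: 5 empty cells -> not full
  row 10: 0 empty cells -> FULL (clear)
Total rows cleared: 3

Answer: 3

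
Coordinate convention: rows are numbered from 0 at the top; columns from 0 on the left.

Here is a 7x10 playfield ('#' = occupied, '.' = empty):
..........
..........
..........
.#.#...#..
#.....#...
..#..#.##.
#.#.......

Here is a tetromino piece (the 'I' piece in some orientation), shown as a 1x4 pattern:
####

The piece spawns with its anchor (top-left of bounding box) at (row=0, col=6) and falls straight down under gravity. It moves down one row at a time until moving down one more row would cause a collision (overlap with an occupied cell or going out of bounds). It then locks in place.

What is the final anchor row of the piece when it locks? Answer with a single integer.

Spawn at (row=0, col=6). Try each row:
  row 0: fits
  row 1: fits
  row 2: fits
  row 3: blocked -> lock at row 2

Answer: 2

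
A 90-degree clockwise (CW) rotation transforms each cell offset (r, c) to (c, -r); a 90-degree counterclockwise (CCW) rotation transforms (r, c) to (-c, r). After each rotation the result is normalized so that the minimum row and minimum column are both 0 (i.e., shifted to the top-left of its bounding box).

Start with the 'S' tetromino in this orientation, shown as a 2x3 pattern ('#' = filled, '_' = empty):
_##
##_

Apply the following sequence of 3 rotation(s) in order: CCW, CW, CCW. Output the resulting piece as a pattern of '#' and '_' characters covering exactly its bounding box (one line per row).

Start:
_##
##_
After rotation 1 (CCW):
#_
##
_#
After rotation 2 (CW):
_##
##_
After rotation 3 (CCW):
#_
##
_#

Answer: #_
##
_#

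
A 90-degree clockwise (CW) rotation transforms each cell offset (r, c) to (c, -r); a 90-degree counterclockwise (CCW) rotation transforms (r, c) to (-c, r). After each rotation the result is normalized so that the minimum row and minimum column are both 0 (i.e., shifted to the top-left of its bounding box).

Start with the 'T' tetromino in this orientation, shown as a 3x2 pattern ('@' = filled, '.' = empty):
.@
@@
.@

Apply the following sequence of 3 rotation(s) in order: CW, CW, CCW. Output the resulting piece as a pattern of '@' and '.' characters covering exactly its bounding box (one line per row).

Answer: .@.
@@@

Derivation:
Start:
.@
@@
.@
After rotation 1 (CW):
.@.
@@@
After rotation 2 (CW):
@.
@@
@.
After rotation 3 (CCW):
.@.
@@@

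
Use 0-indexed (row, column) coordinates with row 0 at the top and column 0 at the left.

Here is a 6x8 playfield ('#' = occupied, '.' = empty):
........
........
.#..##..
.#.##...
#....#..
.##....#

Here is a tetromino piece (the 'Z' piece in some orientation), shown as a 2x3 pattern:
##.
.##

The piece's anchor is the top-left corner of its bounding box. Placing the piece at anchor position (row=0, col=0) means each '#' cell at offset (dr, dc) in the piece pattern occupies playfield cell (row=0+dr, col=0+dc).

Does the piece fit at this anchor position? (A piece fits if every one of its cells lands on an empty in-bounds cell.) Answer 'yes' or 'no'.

Check each piece cell at anchor (0, 0):
  offset (0,0) -> (0,0): empty -> OK
  offset (0,1) -> (0,1): empty -> OK
  offset (1,1) -> (1,1): empty -> OK
  offset (1,2) -> (1,2): empty -> OK
All cells valid: yes

Answer: yes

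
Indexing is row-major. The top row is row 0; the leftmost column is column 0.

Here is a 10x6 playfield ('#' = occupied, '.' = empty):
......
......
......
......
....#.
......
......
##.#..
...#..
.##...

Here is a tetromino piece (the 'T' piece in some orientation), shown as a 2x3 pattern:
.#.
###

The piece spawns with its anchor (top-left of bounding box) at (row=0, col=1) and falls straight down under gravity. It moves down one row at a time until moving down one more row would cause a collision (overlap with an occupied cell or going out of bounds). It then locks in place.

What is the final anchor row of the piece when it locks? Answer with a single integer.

Answer: 5

Derivation:
Spawn at (row=0, col=1). Try each row:
  row 0: fits
  row 1: fits
  row 2: fits
  row 3: fits
  row 4: fits
  row 5: fits
  row 6: blocked -> lock at row 5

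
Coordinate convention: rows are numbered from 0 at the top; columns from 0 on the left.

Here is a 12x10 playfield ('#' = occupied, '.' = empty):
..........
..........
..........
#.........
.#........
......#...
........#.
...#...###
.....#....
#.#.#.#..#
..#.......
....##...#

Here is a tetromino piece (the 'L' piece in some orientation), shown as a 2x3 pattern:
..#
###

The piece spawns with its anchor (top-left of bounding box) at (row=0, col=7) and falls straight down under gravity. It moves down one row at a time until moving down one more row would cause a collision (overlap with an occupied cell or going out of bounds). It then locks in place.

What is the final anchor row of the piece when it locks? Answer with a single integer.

Answer: 4

Derivation:
Spawn at (row=0, col=7). Try each row:
  row 0: fits
  row 1: fits
  row 2: fits
  row 3: fits
  row 4: fits
  row 5: blocked -> lock at row 4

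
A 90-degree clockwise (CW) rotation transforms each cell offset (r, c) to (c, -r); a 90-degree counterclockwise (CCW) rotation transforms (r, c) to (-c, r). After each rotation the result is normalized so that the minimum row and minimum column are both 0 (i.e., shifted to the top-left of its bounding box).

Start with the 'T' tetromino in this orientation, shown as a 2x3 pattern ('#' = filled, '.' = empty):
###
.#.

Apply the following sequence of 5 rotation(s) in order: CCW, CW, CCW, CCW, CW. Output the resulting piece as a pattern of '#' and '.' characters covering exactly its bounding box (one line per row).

Answer: #.
##
#.

Derivation:
Start:
###
.#.
After rotation 1 (CCW):
#.
##
#.
After rotation 2 (CW):
###
.#.
After rotation 3 (CCW):
#.
##
#.
After rotation 4 (CCW):
.#.
###
After rotation 5 (CW):
#.
##
#.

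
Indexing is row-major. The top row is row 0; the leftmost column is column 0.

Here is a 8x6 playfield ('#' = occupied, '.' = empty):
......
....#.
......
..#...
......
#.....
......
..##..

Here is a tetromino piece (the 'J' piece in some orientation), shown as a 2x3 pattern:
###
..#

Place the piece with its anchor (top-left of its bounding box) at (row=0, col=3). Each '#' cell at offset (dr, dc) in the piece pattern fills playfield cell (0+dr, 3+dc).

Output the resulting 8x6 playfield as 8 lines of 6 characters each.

Answer: ...###
....##
......
..#...
......
#.....
......
..##..

Derivation:
Fill (0+0,3+0) = (0,3)
Fill (0+0,3+1) = (0,4)
Fill (0+0,3+2) = (0,5)
Fill (0+1,3+2) = (1,5)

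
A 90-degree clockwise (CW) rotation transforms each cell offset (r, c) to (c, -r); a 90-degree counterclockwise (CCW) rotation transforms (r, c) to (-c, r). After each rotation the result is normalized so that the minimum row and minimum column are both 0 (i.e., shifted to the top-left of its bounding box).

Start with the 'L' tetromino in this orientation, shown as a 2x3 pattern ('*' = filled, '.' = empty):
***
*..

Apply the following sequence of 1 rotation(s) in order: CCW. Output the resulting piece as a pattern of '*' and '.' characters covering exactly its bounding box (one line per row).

Start:
***
*..
After rotation 1 (CCW):
*.
*.
**

Answer: *.
*.
**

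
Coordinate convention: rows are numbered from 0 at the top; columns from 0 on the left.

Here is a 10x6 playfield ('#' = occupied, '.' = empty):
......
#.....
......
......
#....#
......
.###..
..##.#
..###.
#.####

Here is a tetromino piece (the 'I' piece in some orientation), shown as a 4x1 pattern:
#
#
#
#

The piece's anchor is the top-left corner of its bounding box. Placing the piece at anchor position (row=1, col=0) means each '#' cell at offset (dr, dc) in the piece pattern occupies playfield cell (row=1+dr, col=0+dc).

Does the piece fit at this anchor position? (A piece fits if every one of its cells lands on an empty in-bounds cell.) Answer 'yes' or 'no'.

Check each piece cell at anchor (1, 0):
  offset (0,0) -> (1,0): occupied ('#') -> FAIL
  offset (1,0) -> (2,0): empty -> OK
  offset (2,0) -> (3,0): empty -> OK
  offset (3,0) -> (4,0): occupied ('#') -> FAIL
All cells valid: no

Answer: no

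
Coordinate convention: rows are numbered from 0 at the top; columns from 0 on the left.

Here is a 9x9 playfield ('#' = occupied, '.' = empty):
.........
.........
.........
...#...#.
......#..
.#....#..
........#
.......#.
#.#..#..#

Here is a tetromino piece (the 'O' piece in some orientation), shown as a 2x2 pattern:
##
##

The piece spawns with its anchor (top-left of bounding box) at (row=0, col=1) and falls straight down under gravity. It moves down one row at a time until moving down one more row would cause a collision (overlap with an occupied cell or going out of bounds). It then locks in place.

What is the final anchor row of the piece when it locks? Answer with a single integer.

Spawn at (row=0, col=1). Try each row:
  row 0: fits
  row 1: fits
  row 2: fits
  row 3: fits
  row 4: blocked -> lock at row 3

Answer: 3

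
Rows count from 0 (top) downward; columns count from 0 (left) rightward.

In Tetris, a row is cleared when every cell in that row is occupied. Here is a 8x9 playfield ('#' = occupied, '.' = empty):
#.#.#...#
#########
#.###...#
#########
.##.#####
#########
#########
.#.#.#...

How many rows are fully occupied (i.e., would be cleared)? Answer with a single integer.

Answer: 4

Derivation:
Check each row:
  row 0: 5 empty cells -> not full
  row 1: 0 empty cells -> FULL (clear)
  row 2: 4 empty cells -> not full
  row 3: 0 empty cells -> FULL (clear)
  row 4: 2 empty cells -> not full
  row 5: 0 empty cells -> FULL (clear)
  row 6: 0 empty cells -> FULL (clear)
  row 7: 6 empty cells -> not full
Total rows cleared: 4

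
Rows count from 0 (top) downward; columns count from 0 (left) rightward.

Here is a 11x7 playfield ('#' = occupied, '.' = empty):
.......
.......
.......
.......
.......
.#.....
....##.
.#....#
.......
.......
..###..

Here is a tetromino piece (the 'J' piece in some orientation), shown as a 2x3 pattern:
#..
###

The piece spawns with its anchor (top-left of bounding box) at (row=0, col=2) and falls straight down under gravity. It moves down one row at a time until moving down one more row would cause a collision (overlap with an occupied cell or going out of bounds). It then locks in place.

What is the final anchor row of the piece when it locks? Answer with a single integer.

Answer: 4

Derivation:
Spawn at (row=0, col=2). Try each row:
  row 0: fits
  row 1: fits
  row 2: fits
  row 3: fits
  row 4: fits
  row 5: blocked -> lock at row 4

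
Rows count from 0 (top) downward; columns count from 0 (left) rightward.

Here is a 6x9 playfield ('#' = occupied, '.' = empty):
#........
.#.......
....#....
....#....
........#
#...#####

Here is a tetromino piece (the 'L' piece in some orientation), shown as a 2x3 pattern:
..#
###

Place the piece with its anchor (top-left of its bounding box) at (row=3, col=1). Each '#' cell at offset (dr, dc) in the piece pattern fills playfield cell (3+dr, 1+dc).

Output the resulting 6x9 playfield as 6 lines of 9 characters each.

Fill (3+0,1+2) = (3,3)
Fill (3+1,1+0) = (4,1)
Fill (3+1,1+1) = (4,2)
Fill (3+1,1+2) = (4,3)

Answer: #........
.#.......
....#....
...##....
.###....#
#...#####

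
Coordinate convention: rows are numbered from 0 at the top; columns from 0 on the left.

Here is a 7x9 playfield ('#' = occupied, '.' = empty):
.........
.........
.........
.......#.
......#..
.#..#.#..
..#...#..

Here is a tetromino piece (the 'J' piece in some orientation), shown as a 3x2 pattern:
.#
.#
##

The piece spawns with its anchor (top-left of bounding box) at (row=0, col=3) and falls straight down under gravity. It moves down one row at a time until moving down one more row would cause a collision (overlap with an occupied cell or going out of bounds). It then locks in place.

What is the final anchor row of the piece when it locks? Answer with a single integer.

Answer: 2

Derivation:
Spawn at (row=0, col=3). Try each row:
  row 0: fits
  row 1: fits
  row 2: fits
  row 3: blocked -> lock at row 2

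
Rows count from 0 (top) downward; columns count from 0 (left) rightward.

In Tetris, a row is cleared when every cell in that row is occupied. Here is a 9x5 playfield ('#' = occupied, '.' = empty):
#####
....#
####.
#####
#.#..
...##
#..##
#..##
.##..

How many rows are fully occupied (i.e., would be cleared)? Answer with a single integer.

Check each row:
  row 0: 0 empty cells -> FULL (clear)
  row 1: 4 empty cells -> not full
  row 2: 1 empty cell -> not full
  row 3: 0 empty cells -> FULL (clear)
  row 4: 3 empty cells -> not full
  row 5: 3 empty cells -> not full
  row 6: 2 empty cells -> not full
  row 7: 2 empty cells -> not full
  row 8: 3 empty cells -> not full
Total rows cleared: 2

Answer: 2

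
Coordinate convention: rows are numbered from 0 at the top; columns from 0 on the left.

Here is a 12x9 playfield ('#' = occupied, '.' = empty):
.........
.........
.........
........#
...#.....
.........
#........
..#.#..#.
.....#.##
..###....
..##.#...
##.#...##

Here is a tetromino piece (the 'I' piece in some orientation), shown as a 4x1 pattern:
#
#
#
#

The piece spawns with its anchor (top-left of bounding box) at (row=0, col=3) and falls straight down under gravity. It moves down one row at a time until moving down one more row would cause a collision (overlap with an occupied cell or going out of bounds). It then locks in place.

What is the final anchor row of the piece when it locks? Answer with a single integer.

Answer: 0

Derivation:
Spawn at (row=0, col=3). Try each row:
  row 0: fits
  row 1: blocked -> lock at row 0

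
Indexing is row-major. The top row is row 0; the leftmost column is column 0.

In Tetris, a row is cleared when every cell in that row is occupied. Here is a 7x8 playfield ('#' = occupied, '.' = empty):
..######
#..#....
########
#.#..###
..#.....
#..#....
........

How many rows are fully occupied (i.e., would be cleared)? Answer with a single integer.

Check each row:
  row 0: 2 empty cells -> not full
  row 1: 6 empty cells -> not full
  row 2: 0 empty cells -> FULL (clear)
  row 3: 3 empty cells -> not full
  row 4: 7 empty cells -> not full
  row 5: 6 empty cells -> not full
  row 6: 8 empty cells -> not full
Total rows cleared: 1

Answer: 1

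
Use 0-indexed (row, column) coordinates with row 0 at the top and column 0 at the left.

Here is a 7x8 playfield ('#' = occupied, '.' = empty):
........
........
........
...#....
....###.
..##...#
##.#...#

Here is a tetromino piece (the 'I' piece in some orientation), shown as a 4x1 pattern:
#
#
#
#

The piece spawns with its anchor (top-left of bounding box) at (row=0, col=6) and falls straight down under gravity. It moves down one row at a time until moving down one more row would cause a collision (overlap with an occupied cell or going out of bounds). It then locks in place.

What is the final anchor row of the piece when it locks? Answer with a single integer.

Spawn at (row=0, col=6). Try each row:
  row 0: fits
  row 1: blocked -> lock at row 0

Answer: 0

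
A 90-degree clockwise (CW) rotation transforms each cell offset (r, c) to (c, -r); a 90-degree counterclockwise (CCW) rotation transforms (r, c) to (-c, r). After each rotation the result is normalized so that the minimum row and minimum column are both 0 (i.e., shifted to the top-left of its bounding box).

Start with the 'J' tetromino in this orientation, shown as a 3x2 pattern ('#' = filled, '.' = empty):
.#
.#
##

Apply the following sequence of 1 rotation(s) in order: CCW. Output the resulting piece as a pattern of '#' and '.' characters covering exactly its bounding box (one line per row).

Answer: ###
..#

Derivation:
Start:
.#
.#
##
After rotation 1 (CCW):
###
..#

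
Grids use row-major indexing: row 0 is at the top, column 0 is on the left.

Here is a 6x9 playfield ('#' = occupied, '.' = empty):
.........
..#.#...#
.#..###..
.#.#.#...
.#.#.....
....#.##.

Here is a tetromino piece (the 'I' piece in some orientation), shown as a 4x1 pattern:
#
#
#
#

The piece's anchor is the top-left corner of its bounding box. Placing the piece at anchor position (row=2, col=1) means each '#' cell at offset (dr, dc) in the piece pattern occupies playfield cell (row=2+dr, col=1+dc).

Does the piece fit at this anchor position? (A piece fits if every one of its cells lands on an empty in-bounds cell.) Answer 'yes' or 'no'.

Check each piece cell at anchor (2, 1):
  offset (0,0) -> (2,1): occupied ('#') -> FAIL
  offset (1,0) -> (3,1): occupied ('#') -> FAIL
  offset (2,0) -> (4,1): occupied ('#') -> FAIL
  offset (3,0) -> (5,1): empty -> OK
All cells valid: no

Answer: no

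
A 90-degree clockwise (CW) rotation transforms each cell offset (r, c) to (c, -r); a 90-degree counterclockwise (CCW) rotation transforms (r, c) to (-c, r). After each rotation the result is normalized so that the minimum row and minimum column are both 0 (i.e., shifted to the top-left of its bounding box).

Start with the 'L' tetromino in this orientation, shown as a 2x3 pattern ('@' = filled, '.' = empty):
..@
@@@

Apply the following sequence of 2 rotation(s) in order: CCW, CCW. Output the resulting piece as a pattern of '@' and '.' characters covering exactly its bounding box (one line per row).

Answer: @@@
@..

Derivation:
Start:
..@
@@@
After rotation 1 (CCW):
@@
.@
.@
After rotation 2 (CCW):
@@@
@..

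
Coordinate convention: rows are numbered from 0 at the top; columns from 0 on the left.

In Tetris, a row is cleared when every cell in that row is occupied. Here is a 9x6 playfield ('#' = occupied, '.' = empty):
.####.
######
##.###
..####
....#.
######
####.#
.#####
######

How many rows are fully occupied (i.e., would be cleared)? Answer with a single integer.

Answer: 3

Derivation:
Check each row:
  row 0: 2 empty cells -> not full
  row 1: 0 empty cells -> FULL (clear)
  row 2: 1 empty cell -> not full
  row 3: 2 empty cells -> not full
  row 4: 5 empty cells -> not full
  row 5: 0 empty cells -> FULL (clear)
  row 6: 1 empty cell -> not full
  row 7: 1 empty cell -> not full
  row 8: 0 empty cells -> FULL (clear)
Total rows cleared: 3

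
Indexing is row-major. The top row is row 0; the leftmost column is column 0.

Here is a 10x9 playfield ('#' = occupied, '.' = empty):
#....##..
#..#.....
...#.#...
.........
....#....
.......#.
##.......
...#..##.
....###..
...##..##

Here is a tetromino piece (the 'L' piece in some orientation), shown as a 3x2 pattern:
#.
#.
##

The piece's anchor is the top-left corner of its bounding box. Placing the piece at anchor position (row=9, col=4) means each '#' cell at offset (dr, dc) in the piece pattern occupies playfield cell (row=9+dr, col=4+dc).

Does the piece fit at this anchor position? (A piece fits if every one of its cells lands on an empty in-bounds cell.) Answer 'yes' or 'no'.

Answer: no

Derivation:
Check each piece cell at anchor (9, 4):
  offset (0,0) -> (9,4): occupied ('#') -> FAIL
  offset (1,0) -> (10,4): out of bounds -> FAIL
  offset (2,0) -> (11,4): out of bounds -> FAIL
  offset (2,1) -> (11,5): out of bounds -> FAIL
All cells valid: no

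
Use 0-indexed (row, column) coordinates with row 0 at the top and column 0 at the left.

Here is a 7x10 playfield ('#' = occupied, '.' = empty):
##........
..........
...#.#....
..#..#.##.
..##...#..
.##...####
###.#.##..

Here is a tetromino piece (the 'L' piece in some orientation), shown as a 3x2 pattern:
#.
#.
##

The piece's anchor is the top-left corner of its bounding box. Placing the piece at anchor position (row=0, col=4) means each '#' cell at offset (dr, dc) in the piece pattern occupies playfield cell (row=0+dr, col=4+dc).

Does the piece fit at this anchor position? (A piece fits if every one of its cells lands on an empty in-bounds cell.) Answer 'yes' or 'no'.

Check each piece cell at anchor (0, 4):
  offset (0,0) -> (0,4): empty -> OK
  offset (1,0) -> (1,4): empty -> OK
  offset (2,0) -> (2,4): empty -> OK
  offset (2,1) -> (2,5): occupied ('#') -> FAIL
All cells valid: no

Answer: no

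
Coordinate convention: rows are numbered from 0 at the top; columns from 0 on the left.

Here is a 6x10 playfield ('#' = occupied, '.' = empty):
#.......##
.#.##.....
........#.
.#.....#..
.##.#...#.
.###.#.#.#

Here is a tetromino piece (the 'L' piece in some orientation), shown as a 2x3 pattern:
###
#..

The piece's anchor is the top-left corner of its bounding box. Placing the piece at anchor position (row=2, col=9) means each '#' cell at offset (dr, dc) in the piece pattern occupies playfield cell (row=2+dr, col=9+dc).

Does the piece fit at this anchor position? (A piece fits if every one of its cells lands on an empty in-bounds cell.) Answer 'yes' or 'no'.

Check each piece cell at anchor (2, 9):
  offset (0,0) -> (2,9): empty -> OK
  offset (0,1) -> (2,10): out of bounds -> FAIL
  offset (0,2) -> (2,11): out of bounds -> FAIL
  offset (1,0) -> (3,9): empty -> OK
All cells valid: no

Answer: no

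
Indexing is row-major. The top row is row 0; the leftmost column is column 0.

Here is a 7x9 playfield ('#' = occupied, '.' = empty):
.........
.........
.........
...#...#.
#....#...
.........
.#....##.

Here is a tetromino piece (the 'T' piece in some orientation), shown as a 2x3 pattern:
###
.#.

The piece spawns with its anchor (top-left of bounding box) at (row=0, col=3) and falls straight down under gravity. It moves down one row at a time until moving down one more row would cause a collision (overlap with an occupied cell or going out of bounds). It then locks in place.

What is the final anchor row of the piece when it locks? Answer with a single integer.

Spawn at (row=0, col=3). Try each row:
  row 0: fits
  row 1: fits
  row 2: fits
  row 3: blocked -> lock at row 2

Answer: 2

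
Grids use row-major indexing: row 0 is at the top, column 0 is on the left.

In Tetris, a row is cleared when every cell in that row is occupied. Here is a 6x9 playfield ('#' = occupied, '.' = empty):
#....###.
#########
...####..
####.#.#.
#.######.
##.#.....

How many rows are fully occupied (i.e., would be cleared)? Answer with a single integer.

Answer: 1

Derivation:
Check each row:
  row 0: 5 empty cells -> not full
  row 1: 0 empty cells -> FULL (clear)
  row 2: 5 empty cells -> not full
  row 3: 3 empty cells -> not full
  row 4: 2 empty cells -> not full
  row 5: 6 empty cells -> not full
Total rows cleared: 1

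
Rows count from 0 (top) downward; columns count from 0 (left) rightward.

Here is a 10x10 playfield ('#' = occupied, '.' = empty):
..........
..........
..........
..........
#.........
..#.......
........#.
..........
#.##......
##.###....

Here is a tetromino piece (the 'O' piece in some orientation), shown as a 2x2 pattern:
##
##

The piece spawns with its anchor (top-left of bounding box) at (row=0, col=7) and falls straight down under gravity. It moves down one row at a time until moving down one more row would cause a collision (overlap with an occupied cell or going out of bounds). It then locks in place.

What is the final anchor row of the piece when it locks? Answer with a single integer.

Spawn at (row=0, col=7). Try each row:
  row 0: fits
  row 1: fits
  row 2: fits
  row 3: fits
  row 4: fits
  row 5: blocked -> lock at row 4

Answer: 4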